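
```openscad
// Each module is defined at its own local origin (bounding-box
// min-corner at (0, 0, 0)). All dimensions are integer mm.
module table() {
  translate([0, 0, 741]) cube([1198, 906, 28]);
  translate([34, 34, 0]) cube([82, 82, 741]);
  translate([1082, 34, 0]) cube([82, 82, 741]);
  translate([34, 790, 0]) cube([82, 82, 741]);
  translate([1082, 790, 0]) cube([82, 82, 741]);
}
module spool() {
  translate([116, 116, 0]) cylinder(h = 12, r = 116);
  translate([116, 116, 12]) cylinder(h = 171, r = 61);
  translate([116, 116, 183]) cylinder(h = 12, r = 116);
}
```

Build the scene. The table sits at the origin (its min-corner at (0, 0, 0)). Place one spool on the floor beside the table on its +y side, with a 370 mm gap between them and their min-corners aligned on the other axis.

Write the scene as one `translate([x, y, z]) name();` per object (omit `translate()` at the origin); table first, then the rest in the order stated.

table();
translate([0, 1276, 0]) spool();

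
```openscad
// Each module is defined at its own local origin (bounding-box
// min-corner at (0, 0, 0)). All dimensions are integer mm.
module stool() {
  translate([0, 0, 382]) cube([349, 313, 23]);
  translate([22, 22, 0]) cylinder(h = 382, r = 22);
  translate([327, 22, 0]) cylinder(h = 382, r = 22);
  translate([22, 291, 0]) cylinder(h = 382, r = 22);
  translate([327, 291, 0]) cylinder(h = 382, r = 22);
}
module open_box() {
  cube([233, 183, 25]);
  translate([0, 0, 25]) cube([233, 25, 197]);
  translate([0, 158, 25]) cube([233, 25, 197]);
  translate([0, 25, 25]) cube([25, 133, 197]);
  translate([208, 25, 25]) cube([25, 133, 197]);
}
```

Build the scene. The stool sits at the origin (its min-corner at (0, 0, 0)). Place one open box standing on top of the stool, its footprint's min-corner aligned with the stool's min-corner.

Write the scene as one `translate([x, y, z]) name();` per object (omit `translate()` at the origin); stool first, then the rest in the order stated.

stool();
translate([0, 0, 405]) open_box();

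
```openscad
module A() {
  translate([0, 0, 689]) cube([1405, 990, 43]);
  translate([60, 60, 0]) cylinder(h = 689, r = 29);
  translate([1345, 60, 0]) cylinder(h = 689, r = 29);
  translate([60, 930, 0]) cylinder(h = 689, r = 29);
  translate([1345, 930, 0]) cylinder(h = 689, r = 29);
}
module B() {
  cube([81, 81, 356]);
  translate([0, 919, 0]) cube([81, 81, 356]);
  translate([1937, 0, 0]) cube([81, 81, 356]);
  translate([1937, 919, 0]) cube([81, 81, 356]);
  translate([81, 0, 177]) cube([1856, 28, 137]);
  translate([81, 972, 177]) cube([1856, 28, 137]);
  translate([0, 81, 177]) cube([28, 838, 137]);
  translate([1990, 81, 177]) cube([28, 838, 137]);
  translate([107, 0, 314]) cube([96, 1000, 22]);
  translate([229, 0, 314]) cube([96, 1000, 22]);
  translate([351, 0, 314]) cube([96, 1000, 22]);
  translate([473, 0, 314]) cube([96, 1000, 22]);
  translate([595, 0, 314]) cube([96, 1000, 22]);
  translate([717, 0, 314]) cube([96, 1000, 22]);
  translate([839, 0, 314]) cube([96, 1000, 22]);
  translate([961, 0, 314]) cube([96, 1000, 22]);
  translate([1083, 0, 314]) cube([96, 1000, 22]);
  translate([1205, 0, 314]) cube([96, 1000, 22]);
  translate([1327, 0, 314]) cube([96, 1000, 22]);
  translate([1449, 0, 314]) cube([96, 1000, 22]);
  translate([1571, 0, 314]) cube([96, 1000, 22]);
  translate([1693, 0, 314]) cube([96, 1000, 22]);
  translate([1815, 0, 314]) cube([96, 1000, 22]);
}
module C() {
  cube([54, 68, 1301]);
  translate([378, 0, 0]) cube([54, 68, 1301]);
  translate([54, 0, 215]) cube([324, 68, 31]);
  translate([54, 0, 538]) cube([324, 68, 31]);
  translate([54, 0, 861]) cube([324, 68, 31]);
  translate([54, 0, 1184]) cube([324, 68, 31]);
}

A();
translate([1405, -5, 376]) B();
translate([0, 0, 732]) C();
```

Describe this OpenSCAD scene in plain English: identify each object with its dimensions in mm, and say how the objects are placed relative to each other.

A is a table with a 1405×990 mm rectangular top, 43 mm thick, top surface at z = 732 mm, supported by four round legs of 58 mm diameter, each leg's bounding box inset 31 mm from the nearest pair of top edges, running from the floor.

B is a bed frame 2018 mm long (x) by 1000 mm wide (y). Four 81×81 mm corner posts, 356 mm tall, at the corners of the footprint. Four rails of 28 mm thickness and 137 mm height run between adjacent posts with their undersides at z = 177 mm, their outer faces flush with the outside of the frame (the two x-running rails run between the posts' inner faces; the two y-running rails run between the posts' inner faces). 15 slats, each 96 mm wide (x) and 22 mm thick, lie across the top of the two x-running rails, running the full 1000 mm width of the frame in y; the slats are evenly spaced along x between the inner faces of the end posts with equal gaps (rounded down to the nearest mm) at the −x end and between each pair — any rounding remainder accumulates at the +x end.

C is a wooden ladder with two side rails of 54×68 mm section and 1301 mm height, set 432 mm apart overall. Between them run 4 rectangular rungs (68 mm deep, 31 mm thick), front faces flush with the rails' −y face. The bottom of the first rung is 215 mm above the floor and each subsequent rung is 323 mm higher than the one below.

The bed frame is beside the table with their tops flush at z = 732. The ladder is on top of the table.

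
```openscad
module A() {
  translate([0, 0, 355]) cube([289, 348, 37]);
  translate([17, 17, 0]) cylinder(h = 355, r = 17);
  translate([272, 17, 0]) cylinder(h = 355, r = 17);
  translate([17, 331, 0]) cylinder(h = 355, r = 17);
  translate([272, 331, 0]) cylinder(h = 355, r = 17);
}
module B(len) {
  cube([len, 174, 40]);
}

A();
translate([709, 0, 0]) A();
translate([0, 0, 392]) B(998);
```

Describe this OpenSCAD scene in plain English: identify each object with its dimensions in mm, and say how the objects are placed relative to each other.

A is a four-legged stool. The seat is a 289×348×37 mm slab whose top surface is at z = 392 mm; four round legs, each 34 mm in diameter, run from the floor (z = 0) to the underside of the seat, each leg's axis is inset half a diameter from the nearest pair of seat edges (so the leg's bounding box is flush with the corner).

B is a rectangular beam 998 mm long (x), 174 mm deep (y), 40 mm thick (z).

The beam spans the tops of two stools placed 420 mm apart, resting at z = 392 mm.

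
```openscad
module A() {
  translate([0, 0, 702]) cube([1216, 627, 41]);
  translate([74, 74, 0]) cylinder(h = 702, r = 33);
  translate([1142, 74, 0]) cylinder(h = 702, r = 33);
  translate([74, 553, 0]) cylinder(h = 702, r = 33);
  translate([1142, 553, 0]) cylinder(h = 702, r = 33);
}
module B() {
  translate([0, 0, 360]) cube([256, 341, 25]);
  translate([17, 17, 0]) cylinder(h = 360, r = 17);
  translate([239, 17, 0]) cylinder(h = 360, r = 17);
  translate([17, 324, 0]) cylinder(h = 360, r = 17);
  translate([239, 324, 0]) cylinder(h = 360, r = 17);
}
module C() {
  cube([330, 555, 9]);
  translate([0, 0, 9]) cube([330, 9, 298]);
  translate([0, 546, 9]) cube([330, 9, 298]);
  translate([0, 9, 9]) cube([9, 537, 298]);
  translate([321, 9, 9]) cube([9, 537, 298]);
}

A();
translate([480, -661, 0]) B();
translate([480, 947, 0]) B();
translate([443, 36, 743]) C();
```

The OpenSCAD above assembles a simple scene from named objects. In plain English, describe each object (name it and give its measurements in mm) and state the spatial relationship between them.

A is a table: top 1216 mm (x) × 627 mm (y), 41 mm thick, upper face at z = 743 mm, on four round legs of 66 mm diameter, each leg's bounding box inset 41 mm from the nearest pair of top edges, running from z = 0 to the bottom of the top.

B is a simple wooden stool: a rectangular seat 256 mm (x) by 341 mm (y), 25 mm thick, top face at z = 385 mm, on four round legs, each 34 mm in diameter. The legs rest on z = 0, each leg's axis is inset half a diameter from the nearest pair of seat edges (so the leg's bounding box is flush with the corner).

C is an open-topped rectangular box: outside dimensions 330×555×307 mm, with a uniform wall and base thickness of 9 mm. The base is a full 330×555 slab on the floor; four walls sit on top of the base. The front and back walls (the −y and +y sides) span the full width; the two side walls fit between them.

Two stools sit around the table at the −y, +y sides. The open box is on top of the table, centred.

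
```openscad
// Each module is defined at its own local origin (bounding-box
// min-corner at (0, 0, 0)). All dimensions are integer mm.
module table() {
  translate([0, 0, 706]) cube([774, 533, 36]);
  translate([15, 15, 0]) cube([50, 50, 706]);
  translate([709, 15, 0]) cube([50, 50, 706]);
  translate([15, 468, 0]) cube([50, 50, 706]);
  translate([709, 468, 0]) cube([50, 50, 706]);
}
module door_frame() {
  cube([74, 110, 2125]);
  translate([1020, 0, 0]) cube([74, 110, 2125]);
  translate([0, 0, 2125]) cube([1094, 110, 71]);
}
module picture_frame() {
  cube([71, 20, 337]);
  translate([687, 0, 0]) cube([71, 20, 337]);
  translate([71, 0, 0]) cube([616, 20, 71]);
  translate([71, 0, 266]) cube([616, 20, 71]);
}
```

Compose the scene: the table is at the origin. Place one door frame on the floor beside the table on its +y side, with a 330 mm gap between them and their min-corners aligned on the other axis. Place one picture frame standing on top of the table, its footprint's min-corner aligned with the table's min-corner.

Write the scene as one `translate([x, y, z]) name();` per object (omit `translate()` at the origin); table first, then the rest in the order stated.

table();
translate([0, 863, 0]) door_frame();
translate([0, 0, 742]) picture_frame();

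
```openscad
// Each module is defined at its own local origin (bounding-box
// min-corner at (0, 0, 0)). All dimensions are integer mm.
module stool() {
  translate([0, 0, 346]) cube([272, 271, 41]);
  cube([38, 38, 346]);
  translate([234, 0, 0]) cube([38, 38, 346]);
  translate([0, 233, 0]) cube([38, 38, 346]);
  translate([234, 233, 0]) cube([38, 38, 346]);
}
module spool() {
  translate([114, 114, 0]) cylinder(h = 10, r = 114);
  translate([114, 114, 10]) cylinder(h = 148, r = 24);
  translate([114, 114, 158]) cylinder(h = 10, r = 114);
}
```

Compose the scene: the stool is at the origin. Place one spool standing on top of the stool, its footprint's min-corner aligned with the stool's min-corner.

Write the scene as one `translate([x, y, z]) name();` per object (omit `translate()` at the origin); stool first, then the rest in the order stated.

stool();
translate([0, 0, 387]) spool();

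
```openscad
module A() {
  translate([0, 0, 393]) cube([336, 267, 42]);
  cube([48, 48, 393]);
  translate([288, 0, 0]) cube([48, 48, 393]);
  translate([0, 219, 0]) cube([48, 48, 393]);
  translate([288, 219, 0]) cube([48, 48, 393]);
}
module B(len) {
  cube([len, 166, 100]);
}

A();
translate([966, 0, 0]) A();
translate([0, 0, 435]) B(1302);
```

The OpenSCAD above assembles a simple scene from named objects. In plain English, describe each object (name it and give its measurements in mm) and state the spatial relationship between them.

A is a simple wooden stool: a rectangular seat 336 mm (x) by 267 mm (y), 42 mm thick, top face at z = 435 mm, on four square legs, each 48×48 mm in cross-section. The legs rest on z = 0, each flush with a corner of the seat.

B is a rectangular beam 1302 mm long (x), 166 mm deep (y), 100 mm thick (z).

The beam spans the tops of two stools placed 630 mm apart, resting at z = 435 mm.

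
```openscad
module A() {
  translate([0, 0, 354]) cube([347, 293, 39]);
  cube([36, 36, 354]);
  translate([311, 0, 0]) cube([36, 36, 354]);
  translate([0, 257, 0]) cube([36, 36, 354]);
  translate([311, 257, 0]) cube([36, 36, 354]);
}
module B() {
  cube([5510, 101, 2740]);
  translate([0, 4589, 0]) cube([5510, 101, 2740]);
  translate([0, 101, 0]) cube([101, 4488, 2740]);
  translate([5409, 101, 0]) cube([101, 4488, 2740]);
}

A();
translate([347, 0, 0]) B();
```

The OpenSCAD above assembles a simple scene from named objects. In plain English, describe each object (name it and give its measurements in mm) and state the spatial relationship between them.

A is a four-legged stool. The seat is a 347×293×39 mm slab whose top surface is at z = 393 mm; four square legs, each 36×36 mm in cross-section, run from the floor (z = 0) to the underside of the seat, each flush with a corner of the seat.

B is a box-shaped house frame (walls only): outside footprint 5510×4690 mm, wall height 2740 mm, wall thickness 101 mm. The two y-facing walls run the full x-width; the two x-facing walls fit between the inner faces of the y-facing walls.

The house frame is against the stool's +x side, with their −y faces flush.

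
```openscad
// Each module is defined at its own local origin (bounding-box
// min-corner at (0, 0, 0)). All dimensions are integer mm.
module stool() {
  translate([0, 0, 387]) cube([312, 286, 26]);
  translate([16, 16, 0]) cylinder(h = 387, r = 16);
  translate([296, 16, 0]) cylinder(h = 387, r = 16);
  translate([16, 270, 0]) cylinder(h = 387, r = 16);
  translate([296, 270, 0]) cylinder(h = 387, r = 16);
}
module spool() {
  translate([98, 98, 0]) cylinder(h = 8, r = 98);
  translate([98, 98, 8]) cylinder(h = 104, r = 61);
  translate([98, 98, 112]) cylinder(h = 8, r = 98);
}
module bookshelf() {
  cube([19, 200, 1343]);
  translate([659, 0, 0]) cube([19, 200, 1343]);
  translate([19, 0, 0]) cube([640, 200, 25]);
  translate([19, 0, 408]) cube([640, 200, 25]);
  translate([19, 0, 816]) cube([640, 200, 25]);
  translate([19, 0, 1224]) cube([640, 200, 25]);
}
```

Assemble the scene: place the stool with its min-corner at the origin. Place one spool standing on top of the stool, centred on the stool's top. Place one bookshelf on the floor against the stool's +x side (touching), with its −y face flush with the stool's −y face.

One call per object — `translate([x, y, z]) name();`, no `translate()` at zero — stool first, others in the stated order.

stool();
translate([58, 45, 413]) spool();
translate([312, 0, 0]) bookshelf();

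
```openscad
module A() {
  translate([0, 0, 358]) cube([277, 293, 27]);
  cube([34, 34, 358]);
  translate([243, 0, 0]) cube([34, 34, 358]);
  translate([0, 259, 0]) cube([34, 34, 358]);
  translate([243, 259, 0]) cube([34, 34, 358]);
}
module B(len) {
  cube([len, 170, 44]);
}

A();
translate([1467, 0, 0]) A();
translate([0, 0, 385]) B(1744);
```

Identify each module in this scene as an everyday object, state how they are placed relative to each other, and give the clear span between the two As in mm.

A is a stool. B is a beam. A beam spans the tops of two stools. The clear span between the two stools is 1190 mm.

Second stool starts at x = 1467; first ends at x = 277; clear span = 1467 − 277 = 1190 mm.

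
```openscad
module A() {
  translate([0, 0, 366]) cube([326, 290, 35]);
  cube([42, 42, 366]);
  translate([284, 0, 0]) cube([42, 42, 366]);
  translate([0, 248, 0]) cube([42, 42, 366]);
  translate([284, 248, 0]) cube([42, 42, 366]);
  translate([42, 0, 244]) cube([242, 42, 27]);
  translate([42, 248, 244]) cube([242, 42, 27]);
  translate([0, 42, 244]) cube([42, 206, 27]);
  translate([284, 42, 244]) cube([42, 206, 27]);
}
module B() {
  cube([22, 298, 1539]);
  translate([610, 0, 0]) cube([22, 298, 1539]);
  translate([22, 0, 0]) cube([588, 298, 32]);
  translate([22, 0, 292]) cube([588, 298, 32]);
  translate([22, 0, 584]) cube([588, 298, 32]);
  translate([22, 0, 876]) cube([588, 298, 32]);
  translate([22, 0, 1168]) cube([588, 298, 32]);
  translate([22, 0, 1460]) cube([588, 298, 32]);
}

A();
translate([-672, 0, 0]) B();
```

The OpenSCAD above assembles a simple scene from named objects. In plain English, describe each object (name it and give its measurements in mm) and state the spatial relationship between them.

A is a simple wooden stool: a rectangular seat 326 mm (x) by 290 mm (y), 35 mm thick, top face at z = 401 mm, on four square legs, each 42×42 mm in cross-section. The legs rest on z = 0, each flush with a corner of the seat. Four stretchers, 42 mm wide and 27 mm tall, connect adjacent legs with their undersides at z = 244 mm, each running between the inner faces of the legs it joins and aligned with the legs' outer faces on the other axis.

B is an open bookshelf. Two side panels, each 22 mm thick, 298 mm deep and 1539 mm tall, stand 632 mm apart (outside-to-outside). Between them sit 6 shelves, each 32 mm thick and 298 mm deep, spanning the full gap between the sides. The bottom shelf rests on the floor (its underside at z = 0) and the clear gap between one shelf's top and the next shelf's underside is 260 mm.

The bookshelf is on the floor beside the stool on its −x side.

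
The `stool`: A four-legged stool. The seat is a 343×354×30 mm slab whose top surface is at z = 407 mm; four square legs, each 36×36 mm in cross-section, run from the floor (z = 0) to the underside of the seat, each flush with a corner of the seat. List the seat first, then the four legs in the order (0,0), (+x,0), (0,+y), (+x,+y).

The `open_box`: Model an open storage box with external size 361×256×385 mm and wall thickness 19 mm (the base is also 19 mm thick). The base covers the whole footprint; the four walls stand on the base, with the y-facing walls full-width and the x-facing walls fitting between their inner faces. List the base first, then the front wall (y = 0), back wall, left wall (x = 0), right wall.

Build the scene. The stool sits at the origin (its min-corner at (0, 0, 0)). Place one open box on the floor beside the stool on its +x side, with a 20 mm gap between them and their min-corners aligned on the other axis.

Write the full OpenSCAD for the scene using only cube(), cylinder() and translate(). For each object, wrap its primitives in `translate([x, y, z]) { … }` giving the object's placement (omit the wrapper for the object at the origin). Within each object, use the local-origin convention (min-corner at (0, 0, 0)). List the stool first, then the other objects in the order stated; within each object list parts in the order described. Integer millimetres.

translate([0, 0, 377]) cube([343, 354, 30]);
cube([36, 36, 377]);
translate([307, 0, 0]) cube([36, 36, 377]);
translate([0, 318, 0]) cube([36, 36, 377]);
translate([307, 318, 0]) cube([36, 36, 377]);
translate([363, 0, 0]) {
  cube([361, 256, 19]);
  translate([0, 0, 19]) cube([361, 19, 366]);
  translate([0, 237, 19]) cube([361, 19, 366]);
  translate([0, 19, 19]) cube([19, 218, 366]);
  translate([342, 19, 19]) cube([19, 218, 366]);
}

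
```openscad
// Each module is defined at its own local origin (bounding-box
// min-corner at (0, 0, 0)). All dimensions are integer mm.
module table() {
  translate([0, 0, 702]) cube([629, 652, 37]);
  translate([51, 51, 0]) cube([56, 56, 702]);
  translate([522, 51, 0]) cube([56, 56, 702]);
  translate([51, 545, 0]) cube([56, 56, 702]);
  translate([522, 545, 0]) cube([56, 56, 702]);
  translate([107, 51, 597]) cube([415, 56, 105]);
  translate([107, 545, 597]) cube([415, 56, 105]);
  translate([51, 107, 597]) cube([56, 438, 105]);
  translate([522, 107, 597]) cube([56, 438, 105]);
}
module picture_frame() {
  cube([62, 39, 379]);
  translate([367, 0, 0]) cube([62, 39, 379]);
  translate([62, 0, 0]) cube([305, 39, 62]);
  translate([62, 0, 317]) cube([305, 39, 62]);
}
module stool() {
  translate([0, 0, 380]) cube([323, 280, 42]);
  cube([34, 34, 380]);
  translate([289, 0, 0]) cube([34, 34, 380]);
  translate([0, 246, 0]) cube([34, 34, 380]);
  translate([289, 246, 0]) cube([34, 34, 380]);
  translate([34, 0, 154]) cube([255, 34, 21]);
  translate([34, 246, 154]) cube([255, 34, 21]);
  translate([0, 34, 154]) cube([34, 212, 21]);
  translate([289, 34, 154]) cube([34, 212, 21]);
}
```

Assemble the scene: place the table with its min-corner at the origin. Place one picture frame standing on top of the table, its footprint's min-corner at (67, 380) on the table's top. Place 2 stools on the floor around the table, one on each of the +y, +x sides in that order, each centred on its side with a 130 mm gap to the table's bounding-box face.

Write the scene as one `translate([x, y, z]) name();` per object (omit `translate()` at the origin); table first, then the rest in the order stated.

table();
translate([67, 380, 739]) picture_frame();
translate([153, 782, 0]) stool();
translate([759, 186, 0]) stool();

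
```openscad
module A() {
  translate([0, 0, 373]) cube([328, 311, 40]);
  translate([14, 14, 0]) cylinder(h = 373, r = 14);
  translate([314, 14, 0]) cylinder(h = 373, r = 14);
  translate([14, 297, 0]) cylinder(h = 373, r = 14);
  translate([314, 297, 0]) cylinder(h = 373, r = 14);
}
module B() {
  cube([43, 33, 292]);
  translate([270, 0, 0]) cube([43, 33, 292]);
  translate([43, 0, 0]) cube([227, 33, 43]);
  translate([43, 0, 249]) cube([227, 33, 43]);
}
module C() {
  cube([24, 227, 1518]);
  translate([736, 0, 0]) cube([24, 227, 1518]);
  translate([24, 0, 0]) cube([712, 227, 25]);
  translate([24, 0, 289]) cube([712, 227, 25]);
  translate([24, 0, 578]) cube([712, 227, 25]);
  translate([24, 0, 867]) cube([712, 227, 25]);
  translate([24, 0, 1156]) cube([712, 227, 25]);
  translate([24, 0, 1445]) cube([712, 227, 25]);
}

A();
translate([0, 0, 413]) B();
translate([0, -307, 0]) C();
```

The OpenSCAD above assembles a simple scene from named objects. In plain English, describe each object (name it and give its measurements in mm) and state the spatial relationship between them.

A is a four-legged stool. The seat is a 328×311×40 mm slab whose top surface is at z = 413 mm; four round legs, each 28 mm in diameter, run from the floor (z = 0) to the underside of the seat, each leg's axis is inset half a diameter from the nearest pair of seat edges (so the leg's bounding box is flush with the corner).

B is a picture frame with a 227×206 mm rectangular opening (x by z) and a uniform 43 mm border on every side. Frame depth is 33 mm along y. It is built from two vertical stiles running the full outside height and two horizontal rails spanning the gap between the stiles.

C is an open bookshelf. Two side panels, each 24 mm thick, 227 mm deep and 1518 mm tall, stand 760 mm apart (outside-to-outside). Between them sit 6 shelves, each 25 mm thick and 227 mm deep, spanning the full gap between the sides. The bottom shelf rests on the floor (its underside at z = 0) and the clear gap between one shelf's top and the next shelf's underside is 264 mm.

The picture frame is on top of the stool. The bookshelf is on the floor beside the stool on its −y side.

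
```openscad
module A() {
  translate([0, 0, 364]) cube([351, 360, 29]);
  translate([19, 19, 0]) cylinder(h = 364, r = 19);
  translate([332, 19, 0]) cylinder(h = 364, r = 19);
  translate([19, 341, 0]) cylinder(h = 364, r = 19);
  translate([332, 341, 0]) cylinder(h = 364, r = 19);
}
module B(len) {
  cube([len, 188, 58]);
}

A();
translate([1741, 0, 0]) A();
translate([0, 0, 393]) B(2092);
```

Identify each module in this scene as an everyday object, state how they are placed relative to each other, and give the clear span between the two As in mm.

A is a stool. B is a beam. A beam spans the tops of two stools. The clear span between the two stools is 1390 mm.

Second stool starts at x = 1741; first ends at x = 351; clear span = 1741 − 351 = 1390 mm.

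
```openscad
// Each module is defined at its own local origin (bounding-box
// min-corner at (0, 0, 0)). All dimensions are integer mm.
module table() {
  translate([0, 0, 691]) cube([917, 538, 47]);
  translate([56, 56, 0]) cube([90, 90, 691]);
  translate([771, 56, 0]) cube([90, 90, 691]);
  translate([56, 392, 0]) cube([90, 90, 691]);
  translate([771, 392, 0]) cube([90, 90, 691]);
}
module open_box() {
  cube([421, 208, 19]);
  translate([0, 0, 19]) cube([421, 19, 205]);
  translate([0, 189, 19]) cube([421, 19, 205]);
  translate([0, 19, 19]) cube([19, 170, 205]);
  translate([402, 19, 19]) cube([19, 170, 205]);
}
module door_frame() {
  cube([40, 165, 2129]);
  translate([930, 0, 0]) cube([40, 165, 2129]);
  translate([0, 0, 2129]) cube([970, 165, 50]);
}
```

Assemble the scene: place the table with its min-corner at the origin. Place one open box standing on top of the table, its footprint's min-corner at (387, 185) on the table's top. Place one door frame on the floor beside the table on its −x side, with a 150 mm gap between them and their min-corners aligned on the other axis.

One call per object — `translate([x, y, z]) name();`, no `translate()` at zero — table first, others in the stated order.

table();
translate([387, 185, 738]) open_box();
translate([-1120, 0, 0]) door_frame();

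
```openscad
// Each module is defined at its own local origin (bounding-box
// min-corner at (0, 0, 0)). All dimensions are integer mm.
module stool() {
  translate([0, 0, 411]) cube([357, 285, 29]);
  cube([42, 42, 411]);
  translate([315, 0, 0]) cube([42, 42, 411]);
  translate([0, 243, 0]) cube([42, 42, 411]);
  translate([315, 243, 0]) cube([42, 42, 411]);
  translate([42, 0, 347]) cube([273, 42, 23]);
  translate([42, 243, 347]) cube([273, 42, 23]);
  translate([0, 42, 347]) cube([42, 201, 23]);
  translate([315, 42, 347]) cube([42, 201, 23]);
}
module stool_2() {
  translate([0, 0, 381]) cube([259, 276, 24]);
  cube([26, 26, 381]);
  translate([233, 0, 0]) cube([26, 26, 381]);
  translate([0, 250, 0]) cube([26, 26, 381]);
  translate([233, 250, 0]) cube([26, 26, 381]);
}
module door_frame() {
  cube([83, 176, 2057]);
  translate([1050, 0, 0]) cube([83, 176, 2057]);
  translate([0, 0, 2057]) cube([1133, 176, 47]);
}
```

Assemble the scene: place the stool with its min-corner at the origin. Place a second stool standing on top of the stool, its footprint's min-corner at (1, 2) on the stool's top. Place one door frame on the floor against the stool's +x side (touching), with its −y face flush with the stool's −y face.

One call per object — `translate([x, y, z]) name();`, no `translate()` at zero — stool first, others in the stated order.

stool();
translate([1, 2, 440]) stool_2();
translate([357, 0, 0]) door_frame();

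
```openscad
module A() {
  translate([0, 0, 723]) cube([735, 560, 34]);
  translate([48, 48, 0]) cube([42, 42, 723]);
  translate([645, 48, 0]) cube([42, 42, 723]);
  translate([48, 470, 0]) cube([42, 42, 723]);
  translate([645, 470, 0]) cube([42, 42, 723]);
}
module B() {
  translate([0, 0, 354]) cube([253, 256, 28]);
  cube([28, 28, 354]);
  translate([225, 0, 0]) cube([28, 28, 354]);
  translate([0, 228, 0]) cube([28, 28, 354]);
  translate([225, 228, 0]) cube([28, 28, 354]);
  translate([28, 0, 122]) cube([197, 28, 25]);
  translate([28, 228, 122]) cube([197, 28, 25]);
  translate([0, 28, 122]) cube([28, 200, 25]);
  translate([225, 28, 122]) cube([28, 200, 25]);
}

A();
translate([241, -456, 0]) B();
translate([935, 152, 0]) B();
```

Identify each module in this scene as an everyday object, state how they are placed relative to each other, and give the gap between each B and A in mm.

A is a table. B is a stool. Two stools sit around the table at the −y, +x sides. The gap between each stool and the table is 200 mm.

Each stool's nearest face is 200 mm from the table's bounding box.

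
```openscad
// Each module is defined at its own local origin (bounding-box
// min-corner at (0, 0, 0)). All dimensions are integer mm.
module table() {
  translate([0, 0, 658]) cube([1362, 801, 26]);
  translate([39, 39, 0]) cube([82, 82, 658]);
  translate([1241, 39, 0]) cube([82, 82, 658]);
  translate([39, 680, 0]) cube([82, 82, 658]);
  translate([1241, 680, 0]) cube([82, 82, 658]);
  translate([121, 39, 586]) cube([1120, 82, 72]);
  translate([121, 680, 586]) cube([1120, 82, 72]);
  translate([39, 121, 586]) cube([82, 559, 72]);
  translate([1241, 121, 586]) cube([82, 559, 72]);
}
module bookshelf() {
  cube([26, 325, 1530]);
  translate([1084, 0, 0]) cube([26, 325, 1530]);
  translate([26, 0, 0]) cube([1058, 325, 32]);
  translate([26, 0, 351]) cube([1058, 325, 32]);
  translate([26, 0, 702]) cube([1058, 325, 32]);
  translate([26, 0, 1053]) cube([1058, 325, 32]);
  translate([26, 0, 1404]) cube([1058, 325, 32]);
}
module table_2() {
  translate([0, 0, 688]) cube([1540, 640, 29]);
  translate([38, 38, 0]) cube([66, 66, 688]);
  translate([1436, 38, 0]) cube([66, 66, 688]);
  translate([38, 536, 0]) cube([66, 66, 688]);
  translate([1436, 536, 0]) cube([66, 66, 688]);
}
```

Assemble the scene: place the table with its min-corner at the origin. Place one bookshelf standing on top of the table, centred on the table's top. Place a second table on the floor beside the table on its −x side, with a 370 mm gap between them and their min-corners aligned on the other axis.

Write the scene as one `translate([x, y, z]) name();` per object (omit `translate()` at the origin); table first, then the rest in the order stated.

table();
translate([126, 238, 684]) bookshelf();
translate([-1910, 0, 0]) table_2();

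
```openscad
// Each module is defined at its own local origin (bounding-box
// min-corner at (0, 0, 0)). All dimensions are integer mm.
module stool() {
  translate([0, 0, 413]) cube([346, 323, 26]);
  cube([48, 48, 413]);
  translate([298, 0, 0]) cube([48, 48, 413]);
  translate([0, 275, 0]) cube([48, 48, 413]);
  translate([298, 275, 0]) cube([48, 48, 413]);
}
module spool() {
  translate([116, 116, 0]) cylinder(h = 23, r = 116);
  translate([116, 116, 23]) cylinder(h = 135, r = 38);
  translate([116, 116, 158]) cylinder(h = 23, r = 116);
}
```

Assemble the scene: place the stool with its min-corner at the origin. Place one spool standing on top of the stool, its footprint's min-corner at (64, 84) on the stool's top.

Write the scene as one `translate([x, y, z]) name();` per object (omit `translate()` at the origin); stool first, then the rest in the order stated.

stool();
translate([64, 84, 439]) spool();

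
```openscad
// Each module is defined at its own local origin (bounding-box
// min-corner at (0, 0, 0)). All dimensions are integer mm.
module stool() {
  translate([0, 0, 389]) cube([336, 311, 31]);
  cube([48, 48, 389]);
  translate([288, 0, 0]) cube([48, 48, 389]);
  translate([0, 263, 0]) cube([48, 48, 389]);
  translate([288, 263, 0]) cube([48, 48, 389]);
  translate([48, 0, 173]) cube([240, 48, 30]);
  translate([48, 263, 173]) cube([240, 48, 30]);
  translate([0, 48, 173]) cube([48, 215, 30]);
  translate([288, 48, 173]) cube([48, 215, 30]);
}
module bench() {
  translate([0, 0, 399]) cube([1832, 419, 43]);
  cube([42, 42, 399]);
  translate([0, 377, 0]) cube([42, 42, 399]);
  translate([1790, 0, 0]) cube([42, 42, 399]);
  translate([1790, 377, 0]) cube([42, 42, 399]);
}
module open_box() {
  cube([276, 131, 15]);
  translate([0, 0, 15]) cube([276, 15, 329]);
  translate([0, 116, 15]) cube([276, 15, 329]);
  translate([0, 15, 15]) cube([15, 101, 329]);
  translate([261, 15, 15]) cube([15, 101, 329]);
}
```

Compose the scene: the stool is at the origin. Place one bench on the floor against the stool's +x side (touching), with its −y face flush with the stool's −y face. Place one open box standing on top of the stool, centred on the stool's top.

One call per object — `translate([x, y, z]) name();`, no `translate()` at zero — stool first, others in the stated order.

stool();
translate([336, 0, 0]) bench();
translate([30, 90, 420]) open_box();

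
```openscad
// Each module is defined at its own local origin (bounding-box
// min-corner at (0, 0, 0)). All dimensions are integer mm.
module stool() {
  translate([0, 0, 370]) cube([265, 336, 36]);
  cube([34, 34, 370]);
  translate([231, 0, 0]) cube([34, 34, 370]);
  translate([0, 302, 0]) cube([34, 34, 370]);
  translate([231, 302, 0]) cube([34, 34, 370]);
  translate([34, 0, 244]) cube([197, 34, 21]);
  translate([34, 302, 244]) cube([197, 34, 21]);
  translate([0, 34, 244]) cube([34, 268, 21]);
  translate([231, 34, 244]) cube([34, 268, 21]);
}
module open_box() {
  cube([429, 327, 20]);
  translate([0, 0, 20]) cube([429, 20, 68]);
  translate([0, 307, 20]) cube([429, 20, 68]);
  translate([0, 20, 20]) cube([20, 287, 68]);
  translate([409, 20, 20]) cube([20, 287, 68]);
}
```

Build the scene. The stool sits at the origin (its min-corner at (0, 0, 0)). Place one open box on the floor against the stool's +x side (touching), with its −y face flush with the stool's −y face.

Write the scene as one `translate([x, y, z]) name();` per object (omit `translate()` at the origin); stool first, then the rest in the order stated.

stool();
translate([265, 0, 0]) open_box();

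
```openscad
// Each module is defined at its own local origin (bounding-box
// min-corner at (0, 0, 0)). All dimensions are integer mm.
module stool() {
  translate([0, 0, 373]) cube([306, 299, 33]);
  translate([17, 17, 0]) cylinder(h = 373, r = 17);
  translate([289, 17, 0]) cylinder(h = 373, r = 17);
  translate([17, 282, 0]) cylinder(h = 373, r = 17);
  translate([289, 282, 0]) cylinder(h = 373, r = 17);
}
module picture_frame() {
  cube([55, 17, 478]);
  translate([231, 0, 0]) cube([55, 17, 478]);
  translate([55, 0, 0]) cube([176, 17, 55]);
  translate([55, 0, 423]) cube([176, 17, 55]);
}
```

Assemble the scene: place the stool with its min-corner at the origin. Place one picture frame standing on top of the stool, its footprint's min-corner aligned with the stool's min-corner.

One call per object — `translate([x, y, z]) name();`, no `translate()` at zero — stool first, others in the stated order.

stool();
translate([0, 0, 406]) picture_frame();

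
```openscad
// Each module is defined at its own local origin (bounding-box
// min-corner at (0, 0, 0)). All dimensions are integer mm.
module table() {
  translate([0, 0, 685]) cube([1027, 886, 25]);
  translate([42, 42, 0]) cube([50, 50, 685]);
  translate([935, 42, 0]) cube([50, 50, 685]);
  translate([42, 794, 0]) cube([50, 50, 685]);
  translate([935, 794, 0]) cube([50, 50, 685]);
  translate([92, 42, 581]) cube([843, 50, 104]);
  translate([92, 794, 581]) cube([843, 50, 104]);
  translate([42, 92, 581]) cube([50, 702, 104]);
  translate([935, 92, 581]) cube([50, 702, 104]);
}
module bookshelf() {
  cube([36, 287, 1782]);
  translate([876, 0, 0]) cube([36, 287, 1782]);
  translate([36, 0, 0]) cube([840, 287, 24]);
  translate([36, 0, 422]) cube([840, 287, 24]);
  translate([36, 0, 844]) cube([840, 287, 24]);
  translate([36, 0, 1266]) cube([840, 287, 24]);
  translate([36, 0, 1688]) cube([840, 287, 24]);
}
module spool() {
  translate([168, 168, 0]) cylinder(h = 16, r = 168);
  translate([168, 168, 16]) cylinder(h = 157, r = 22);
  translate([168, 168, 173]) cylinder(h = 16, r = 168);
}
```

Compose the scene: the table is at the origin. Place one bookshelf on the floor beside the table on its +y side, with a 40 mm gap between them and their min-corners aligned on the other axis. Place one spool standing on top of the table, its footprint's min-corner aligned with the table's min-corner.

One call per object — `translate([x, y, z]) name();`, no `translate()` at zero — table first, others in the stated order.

table();
translate([0, 926, 0]) bookshelf();
translate([0, 0, 710]) spool();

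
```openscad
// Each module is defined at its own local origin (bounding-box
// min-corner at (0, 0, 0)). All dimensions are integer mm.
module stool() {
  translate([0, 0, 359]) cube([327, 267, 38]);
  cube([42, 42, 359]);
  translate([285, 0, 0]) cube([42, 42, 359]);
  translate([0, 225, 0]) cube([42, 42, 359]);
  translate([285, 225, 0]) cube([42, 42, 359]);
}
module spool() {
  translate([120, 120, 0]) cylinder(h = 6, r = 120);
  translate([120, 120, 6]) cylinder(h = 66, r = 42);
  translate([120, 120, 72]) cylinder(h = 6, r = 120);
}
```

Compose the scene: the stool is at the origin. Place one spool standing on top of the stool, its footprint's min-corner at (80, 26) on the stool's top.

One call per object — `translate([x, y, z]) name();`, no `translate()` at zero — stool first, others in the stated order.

stool();
translate([80, 26, 397]) spool();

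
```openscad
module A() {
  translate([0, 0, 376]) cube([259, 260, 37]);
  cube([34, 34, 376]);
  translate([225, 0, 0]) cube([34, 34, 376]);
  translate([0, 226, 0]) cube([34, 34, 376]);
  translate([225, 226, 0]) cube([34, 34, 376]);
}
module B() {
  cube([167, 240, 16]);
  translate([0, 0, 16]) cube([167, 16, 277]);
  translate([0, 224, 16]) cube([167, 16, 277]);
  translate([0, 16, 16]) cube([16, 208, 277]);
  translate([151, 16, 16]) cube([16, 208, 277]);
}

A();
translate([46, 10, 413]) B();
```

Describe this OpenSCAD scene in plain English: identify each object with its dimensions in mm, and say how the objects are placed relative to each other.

A is a four-legged stool. The seat is a 259×260×37 mm slab whose top surface is at z = 413 mm; four square legs, each 34×34 mm in cross-section, run from the floor (z = 0) to the underside of the seat, each flush with a corner of the seat.

B is an open storage box with external size 167×240×293 mm and wall thickness 16 mm (the base is also 16 mm thick). The base covers the whole footprint; the four walls stand on the base, with the y-facing walls full-width and the x-facing walls fitting between their inner faces.

The open box is on top of the stool, centred.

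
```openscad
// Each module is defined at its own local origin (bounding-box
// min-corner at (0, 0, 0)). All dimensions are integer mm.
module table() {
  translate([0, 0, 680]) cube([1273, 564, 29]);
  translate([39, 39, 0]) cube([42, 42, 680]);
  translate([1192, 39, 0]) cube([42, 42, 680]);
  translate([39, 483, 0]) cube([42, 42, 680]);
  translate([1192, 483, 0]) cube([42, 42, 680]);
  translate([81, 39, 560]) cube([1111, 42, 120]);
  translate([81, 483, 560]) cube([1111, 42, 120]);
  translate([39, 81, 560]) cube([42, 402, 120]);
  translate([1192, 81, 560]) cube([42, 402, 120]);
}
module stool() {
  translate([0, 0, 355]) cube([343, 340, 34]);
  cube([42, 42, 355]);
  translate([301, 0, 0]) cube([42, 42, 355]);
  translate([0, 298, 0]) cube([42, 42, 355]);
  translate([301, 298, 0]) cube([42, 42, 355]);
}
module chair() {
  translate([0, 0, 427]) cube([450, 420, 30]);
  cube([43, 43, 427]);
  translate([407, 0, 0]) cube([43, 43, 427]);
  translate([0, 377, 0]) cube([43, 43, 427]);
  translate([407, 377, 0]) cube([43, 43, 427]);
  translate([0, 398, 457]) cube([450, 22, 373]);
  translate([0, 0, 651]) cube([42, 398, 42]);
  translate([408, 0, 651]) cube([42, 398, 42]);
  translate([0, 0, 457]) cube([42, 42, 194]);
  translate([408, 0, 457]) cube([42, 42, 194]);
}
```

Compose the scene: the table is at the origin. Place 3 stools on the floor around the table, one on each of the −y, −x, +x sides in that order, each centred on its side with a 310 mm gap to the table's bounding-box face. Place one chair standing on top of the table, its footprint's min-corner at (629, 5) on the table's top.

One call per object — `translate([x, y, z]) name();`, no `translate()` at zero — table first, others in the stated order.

table();
translate([465, -650, 0]) stool();
translate([-653, 112, 0]) stool();
translate([1583, 112, 0]) stool();
translate([629, 5, 709]) chair();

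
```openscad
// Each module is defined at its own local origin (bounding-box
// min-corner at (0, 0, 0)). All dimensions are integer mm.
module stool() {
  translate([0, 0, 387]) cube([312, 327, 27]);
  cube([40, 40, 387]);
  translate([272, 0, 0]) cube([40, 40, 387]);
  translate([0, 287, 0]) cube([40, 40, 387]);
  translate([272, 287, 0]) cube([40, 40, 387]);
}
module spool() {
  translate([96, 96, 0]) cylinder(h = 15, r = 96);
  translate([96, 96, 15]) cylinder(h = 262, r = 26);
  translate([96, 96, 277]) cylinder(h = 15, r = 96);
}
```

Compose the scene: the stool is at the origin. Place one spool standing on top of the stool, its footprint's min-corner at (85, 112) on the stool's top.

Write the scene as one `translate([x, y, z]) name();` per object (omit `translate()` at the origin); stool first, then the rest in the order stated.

stool();
translate([85, 112, 414]) spool();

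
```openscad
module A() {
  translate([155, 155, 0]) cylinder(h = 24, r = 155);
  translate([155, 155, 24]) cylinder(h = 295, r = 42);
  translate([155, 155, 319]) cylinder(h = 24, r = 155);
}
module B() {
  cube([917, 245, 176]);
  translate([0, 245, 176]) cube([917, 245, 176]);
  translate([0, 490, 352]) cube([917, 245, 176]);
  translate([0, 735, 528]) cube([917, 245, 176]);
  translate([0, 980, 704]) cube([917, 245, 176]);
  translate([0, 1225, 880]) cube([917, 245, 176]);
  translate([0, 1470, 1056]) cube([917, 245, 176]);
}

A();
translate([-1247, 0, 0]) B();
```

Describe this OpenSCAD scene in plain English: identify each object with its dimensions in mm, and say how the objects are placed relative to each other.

A is a spool: two coaxial disc flanges of radius 155 mm and thickness 24 mm, joined by a core cylinder of radius 42 mm and height 295 mm. The lower flange rests on z = 0 and the three cylinders share a vertical axis.

B is a straight staircase of 7 solid steps. Each step is 917 mm wide (x), 245 mm deep (y, the going) and 176 mm tall (the rise). The first step rests on the floor; each subsequent step sits one going further in +y and one rise higher in +z, directly behind and above the previous step with no overlap.

The staircase is on the floor beside the spool on its −x side.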